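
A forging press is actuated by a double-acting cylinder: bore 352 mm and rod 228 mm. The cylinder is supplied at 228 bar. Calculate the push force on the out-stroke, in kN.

F ≈ 2220 kN

Cap-side area A_cap = π/4 × (352 mm)² = 97310 mm^2
F = P × A_cap = 228 bar × A_cap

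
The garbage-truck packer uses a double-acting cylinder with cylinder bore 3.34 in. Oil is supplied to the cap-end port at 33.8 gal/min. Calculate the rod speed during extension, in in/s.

Cap-side area A_cap = π/4 × (3.34 in)² = 8.762 in^2
v = Q / A

v ≈ 14.9 in/s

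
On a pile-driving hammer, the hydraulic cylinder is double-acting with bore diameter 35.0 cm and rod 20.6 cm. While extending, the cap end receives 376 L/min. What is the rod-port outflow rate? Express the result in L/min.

Cap-side area A_cap = π/4 × (35.0 cm)² = 962.1 cm^2
Rod-side annular area A_ann = π/4 × (35.0² − 20.6²) = 628.8 cm^2
Piston speed v = Q_in/A_cap; rod-end outflow Q_out = v × A_ann = Q_in × A_ann/A_cap.

Q_out ≈ 246 L/min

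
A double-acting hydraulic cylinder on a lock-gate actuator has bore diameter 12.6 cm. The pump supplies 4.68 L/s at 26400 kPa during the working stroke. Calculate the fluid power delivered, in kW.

W ≈ 124 kW

Hydraulic power = P × Q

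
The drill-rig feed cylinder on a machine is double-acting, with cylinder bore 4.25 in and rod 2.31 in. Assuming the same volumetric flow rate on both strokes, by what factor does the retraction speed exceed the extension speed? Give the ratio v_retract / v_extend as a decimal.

v_ret/v_ext ≈ 1.42

Cap-side area A_cap = π/4 × (4.25 in)² = 14.19 in^2
Rod-side annular area A_ann = π/4 × (4.25² − 2.31²) = 9.995 in^2
For equal Q, v ∝ 1/A, so v_ret/v_ext = A_cap/A_ann.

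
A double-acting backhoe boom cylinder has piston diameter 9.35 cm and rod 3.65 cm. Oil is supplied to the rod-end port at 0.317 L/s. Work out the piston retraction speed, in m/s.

Rod-side annular area A_ann = π/4 × (9.35² − 3.65²) = 58.20 cm^2
Flow into the rod-end port fills the annular volume.
v = Q / A

v ≈ 0.0545 m/s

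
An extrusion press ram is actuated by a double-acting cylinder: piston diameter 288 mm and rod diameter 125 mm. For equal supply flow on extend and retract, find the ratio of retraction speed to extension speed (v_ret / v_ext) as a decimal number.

Cap-side area A_cap = π/4 × (288 mm)² = 65140 mm^2
Rod-side annular area A_ann = π/4 × (288² − 125²) = 52870 mm^2
For equal Q, v ∝ 1/A, so v_ret/v_ext = A_cap/A_ann.

v_ret/v_ext ≈ 1.23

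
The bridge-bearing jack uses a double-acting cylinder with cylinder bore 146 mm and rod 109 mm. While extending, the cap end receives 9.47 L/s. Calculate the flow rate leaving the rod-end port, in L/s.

Q_out ≈ 4.19 L/s

Cap-side area A_cap = π/4 × (146 mm)² = 16740 mm^2
Rod-side annular area A_ann = π/4 × (146² − 109²) = 7410 mm^2
Piston speed v = Q_in/A_cap; rod-end outflow Q_out = v × A_ann = Q_in × A_ann/A_cap.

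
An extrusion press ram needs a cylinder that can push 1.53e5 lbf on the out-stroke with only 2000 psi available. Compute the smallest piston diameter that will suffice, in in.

Extension force acts on the full piston face: F = P × (π/4)D².
D = √(4F / (πP)) = √(4 × 1.53e5 lbf / (π × 2000 psi))

D ≈ 9.87 in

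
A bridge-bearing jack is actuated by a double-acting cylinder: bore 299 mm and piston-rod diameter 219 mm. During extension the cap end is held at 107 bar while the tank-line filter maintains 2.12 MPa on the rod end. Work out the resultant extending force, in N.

Cap-side area A_cap = π/4 × (299 mm)² = 70220 mm^2
Rod-side annular area A_ann = π/4 × (299² − 219²) = 32550 mm^2
Net thrust = P_cap·A_cap − P_rod·A_ann = 7.513e5 N − 69000 N

F ≈ 6.82e5 N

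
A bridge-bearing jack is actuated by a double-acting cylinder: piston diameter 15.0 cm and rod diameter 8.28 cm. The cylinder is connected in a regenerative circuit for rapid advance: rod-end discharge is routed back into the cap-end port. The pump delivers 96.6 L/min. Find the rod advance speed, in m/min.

v ≈ 17.9 m/min

In regeneration the rod-end outflow joins the pump flow into the cap end, so the net volume the pump must supply per unit advance equals the rod cross-section area.
Rod cross-section A_rod = π/4 × (8.28 cm)² = 53.85 cm^2
v = Q_pump / A_rod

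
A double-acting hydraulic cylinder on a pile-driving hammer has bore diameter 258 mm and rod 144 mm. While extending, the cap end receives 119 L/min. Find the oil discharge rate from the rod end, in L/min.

Q_out ≈ 81.9 L/min

Cap-side area A_cap = π/4 × (258 mm)² = 52280 mm^2
Rod-side annular area A_ann = π/4 × (258² − 144²) = 35990 mm^2
Piston speed v = Q_in/A_cap; rod-end outflow Q_out = v × A_ann = Q_in × A_ann/A_cap.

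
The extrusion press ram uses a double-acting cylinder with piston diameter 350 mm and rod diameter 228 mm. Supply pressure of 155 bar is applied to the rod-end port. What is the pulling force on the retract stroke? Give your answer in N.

F ≈ 8.58e5 N

Rod-side annular area A_ann = π/4 × (350² − 228²) = 55380 mm^2
On retraction the pressure acts on the annular area (bore minus rod).
F = P × A_ann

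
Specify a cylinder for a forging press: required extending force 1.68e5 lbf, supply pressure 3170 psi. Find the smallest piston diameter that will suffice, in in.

D ≈ 8.21 in

Extension force acts on the full piston face: F = P × (π/4)D².
D = √(4F / (πP)) = √(4 × 1.68e5 lbf / (π × 3170 psi))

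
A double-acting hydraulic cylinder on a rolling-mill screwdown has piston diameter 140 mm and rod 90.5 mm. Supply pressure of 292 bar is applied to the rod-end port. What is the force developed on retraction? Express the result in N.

F ≈ 2.62e5 N

Rod-side annular area A_ann = π/4 × (140² − 90.5²) = 8961 mm^2
On retraction the pressure acts on the annular area (bore minus rod).
F = P × A_ann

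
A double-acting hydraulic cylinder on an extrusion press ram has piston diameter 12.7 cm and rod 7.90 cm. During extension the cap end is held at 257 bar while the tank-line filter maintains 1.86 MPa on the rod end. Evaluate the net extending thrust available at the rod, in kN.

F ≈ 311 kN

Cap-side area A_cap = π/4 × (12.7 cm)² = 126.7 cm^2
Rod-side annular area A_ann = π/4 × (12.7² − 7.90²) = 77.66 cm^2
Net thrust = P_cap·A_cap − P_rod·A_ann = 325.6 kN − 14.44 kN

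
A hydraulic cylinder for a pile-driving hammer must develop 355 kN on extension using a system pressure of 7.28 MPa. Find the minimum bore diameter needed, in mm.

D ≈ 249 mm

Extension force acts on the full piston face: F = P × (π/4)D².
D = √(4F / (πP)) = √(4 × 355 kN / (π × 7.28 MPa))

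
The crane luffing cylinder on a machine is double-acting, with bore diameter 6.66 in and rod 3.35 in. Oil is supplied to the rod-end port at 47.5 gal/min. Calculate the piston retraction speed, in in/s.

v ≈ 7.03 in/s

Rod-side annular area A_ann = π/4 × (6.66² − 3.35²) = 26.02 in^2
Flow into the rod-end port fills the annular volume.
v = Q / A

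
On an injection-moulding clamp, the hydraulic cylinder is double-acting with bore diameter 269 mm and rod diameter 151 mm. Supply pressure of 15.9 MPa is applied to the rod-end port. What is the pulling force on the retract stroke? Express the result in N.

Rod-side annular area A_ann = π/4 × (269² − 151²) = 38920 mm^2
On retraction the pressure acts on the annular area (bore minus rod).
F = P × A_ann

F ≈ 6.19e5 N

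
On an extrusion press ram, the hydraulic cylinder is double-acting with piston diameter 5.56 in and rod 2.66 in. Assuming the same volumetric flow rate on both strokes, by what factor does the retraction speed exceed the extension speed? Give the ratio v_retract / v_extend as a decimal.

Cap-side area A_cap = π/4 × (5.56 in)² = 24.28 in^2
Rod-side annular area A_ann = π/4 × (5.56² − 2.66²) = 18.72 in^2
For equal Q, v ∝ 1/A, so v_ret/v_ext = A_cap/A_ann.

v_ret/v_ext ≈ 1.30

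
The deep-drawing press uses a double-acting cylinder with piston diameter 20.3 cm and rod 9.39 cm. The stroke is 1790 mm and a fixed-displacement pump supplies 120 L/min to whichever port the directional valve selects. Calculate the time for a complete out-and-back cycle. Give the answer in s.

Cap-side area A_cap = π/4 × (20.3 cm)² = 323.7 cm^2
Rod-side annular area A_ann = π/4 × (20.3² − 9.39²) = 254.4 cm^2
t_ext = A_cap·L/Q = 28.97 s
t_ret = A_ann·L/Q = 22.77 s
t_cycle = t_ext + t_ret

t ≈ 51.7 s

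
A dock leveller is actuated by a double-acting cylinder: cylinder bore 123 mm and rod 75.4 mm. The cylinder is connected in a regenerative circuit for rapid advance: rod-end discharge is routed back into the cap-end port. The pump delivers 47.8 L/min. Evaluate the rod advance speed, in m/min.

v ≈ 10.7 m/min

In regeneration the rod-end outflow joins the pump flow into the cap end, so the net volume the pump must supply per unit advance equals the rod cross-section area.
Rod cross-section A_rod = π/4 × (75.4 mm)² = 4465 mm^2
v = Q_pump / A_rod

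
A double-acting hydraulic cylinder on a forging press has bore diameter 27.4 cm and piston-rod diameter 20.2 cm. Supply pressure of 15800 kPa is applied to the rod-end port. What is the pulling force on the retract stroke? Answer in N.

F ≈ 4.25e5 N

Rod-side annular area A_ann = π/4 × (27.4² − 20.2²) = 269.2 cm^2
On retraction the pressure acts on the annular area (bore minus rod).
F = P × A_ann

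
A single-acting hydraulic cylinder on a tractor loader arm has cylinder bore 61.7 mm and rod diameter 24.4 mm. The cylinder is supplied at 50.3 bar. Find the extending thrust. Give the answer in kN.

F ≈ 15.0 kN

Cap-side area A_cap = π/4 × (61.7 mm)² = 2990 mm^2
F = P × A_cap = 50.3 bar × A_cap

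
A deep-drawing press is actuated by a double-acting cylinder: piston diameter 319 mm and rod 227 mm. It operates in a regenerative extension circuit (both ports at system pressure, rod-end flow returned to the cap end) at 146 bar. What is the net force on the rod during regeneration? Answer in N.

With equal pressure on both faces, forces on the annular region cancel; the net push is pressure × rod cross-section.
Rod cross-section A_rod = π/4 × (227 mm)² = 40470 mm^2
F = P × A_rod

F ≈ 5.91e5 N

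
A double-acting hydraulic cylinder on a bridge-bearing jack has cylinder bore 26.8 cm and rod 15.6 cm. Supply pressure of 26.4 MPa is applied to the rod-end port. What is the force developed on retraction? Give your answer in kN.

F ≈ 985 kN

Rod-side annular area A_ann = π/4 × (26.8² − 15.6²) = 373.0 cm^2
On retraction the pressure acts on the annular area (bore minus rod).
F = P × A_ann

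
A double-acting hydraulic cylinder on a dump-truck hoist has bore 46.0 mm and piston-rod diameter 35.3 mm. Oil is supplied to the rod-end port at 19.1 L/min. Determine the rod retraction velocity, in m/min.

Rod-side annular area A_ann = π/4 × (46.0² − 35.3²) = 683.2 mm^2
Flow into the rod-end port fills the annular volume.
v = Q / A

v ≈ 28.0 m/min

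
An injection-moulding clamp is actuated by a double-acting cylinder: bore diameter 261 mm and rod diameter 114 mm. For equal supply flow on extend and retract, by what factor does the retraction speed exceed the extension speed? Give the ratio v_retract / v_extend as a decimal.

Cap-side area A_cap = π/4 × (261 mm)² = 53500 mm^2
Rod-side annular area A_ann = π/4 × (261² − 114²) = 43300 mm^2
For equal Q, v ∝ 1/A, so v_ret/v_ext = A_cap/A_ann.

v_ret/v_ext ≈ 1.24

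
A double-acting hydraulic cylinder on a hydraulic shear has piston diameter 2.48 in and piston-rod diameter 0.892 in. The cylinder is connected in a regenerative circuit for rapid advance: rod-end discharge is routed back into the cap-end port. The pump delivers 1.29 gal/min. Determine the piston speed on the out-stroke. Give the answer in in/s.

In regeneration the rod-end outflow joins the pump flow into the cap end, so the net volume the pump must supply per unit advance equals the rod cross-section area.
Rod cross-section A_rod = π/4 × (0.892 in)² = 0.6249 in^2
v = Q_pump / A_rod

v ≈ 7.95 in/s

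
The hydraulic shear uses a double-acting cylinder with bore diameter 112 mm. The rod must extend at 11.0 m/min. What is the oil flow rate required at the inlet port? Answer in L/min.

Q ≈ 108 L/min

Cap-side area A_cap = π/4 × (112 mm)² = 9852 mm^2
Q = A × v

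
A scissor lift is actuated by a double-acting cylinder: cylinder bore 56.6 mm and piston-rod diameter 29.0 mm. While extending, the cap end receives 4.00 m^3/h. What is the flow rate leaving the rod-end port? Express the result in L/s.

Cap-side area A_cap = π/4 × (56.6 mm)² = 2516 mm^2
Rod-side annular area A_ann = π/4 × (56.6² − 29.0²) = 1856 mm^2
Piston speed v = Q_in/A_cap; rod-end outflow Q_out = v × A_ann = Q_in × A_ann/A_cap.

Q_out ≈ 0.819 L/s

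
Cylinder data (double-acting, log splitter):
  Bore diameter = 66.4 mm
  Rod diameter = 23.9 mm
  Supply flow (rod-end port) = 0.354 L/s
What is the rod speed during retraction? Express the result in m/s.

Rod-side annular area A_ann = π/4 × (66.4² − 23.9²) = 3014 mm^2
Flow into the rod-end port fills the annular volume.
v = Q / A

v ≈ 0.117 m/s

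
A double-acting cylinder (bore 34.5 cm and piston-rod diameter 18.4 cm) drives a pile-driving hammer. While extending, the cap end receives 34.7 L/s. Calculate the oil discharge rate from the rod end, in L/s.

Q_out ≈ 24.8 L/s

Cap-side area A_cap = π/4 × (34.5 cm)² = 934.8 cm^2
Rod-side annular area A_ann = π/4 × (34.5² − 18.4²) = 668.9 cm^2
Piston speed v = Q_in/A_cap; rod-end outflow Q_out = v × A_ann = Q_in × A_ann/A_cap.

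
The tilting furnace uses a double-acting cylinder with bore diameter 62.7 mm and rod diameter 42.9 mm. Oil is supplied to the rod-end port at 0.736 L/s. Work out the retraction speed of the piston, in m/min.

v ≈ 26.9 m/min

Rod-side annular area A_ann = π/4 × (62.7² − 42.9²) = 1642 mm^2
Flow into the rod-end port fills the annular volume.
v = Q / A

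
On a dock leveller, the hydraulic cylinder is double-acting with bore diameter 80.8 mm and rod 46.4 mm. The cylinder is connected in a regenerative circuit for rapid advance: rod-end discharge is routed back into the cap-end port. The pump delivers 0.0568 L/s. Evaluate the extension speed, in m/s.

In regeneration the rod-end outflow joins the pump flow into the cap end, so the net volume the pump must supply per unit advance equals the rod cross-section area.
Rod cross-section A_rod = π/4 × (46.4 mm)² = 1691 mm^2
v = Q_pump / A_rod

v ≈ 0.0336 m/s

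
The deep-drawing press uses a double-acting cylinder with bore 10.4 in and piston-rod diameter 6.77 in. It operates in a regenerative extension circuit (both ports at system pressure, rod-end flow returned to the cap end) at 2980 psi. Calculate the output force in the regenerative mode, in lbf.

With equal pressure on both faces, forces on the annular region cancel; the net push is pressure × rod cross-section.
Rod cross-section A_rod = π/4 × (6.77 in)² = 36.00 in^2
F = P × A_rod

F ≈ 1.07e5 lbf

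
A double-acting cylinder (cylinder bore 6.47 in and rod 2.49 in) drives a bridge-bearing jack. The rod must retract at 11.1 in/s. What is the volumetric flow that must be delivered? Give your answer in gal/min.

Rod-side annular area A_ann = π/4 × (6.47² − 2.49²) = 28.01 in^2
Q = A × v

Q ≈ 80.8 gal/min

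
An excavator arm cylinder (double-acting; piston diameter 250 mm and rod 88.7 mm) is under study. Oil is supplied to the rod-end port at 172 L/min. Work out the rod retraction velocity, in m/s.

v ≈ 0.0668 m/s

Rod-side annular area A_ann = π/4 × (250² − 88.7²) = 42910 mm^2
Flow into the rod-end port fills the annular volume.
v = Q / A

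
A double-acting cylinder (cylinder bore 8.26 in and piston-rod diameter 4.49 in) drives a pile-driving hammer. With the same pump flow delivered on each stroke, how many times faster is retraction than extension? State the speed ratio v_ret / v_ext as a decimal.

v_ret/v_ext ≈ 1.42

Cap-side area A_cap = π/4 × (8.26 in)² = 53.59 in^2
Rod-side annular area A_ann = π/4 × (8.26² − 4.49²) = 37.75 in^2
For equal Q, v ∝ 1/A, so v_ret/v_ext = A_cap/A_ann.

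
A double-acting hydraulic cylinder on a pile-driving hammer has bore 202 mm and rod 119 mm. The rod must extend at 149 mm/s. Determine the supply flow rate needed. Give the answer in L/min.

Q ≈ 287 L/min

Cap-side area A_cap = π/4 × (202 mm)² = 32050 mm^2
Q = A × v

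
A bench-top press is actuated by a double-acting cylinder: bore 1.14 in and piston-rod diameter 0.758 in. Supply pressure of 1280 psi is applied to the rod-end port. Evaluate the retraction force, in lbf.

Rod-side annular area A_ann = π/4 × (1.14² − 0.758²) = 0.5694 in^2
On retraction the pressure acts on the annular area (bore minus rod).
F = P × A_ann

F ≈ 729 lbf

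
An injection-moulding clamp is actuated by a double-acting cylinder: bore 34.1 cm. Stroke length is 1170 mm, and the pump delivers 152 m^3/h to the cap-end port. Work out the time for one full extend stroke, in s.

Cap-side area A_cap = π/4 × (34.1 cm)² = 913.3 cm^2
Swept volume V = A × L; t = V / Q = A·L / Q

t ≈ 2.53 s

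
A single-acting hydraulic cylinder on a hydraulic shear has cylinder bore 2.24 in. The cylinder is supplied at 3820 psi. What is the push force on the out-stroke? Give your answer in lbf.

Cap-side area A_cap = π/4 × (2.24 in)² = 3.941 in^2
F = P × A_cap = 3820 psi × A_cap

F ≈ 15100 lbf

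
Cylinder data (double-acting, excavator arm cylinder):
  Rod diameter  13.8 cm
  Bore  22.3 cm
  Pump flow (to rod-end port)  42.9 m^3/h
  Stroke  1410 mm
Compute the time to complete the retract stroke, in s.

Rod-side annular area A_ann = π/4 × (22.3² − 13.8²) = 241.0 cm^2
Swept volume V = A × L; t = V / Q = A·L / Q

t ≈ 2.85 s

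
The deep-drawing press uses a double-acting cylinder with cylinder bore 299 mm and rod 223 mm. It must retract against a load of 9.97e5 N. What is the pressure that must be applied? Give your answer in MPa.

P ≈ 32.0 MPa

Rod-side annular area A_ann = π/4 × (299² − 223²) = 31160 mm^2
Retraction: pressure acts on the annular area.
P = F / A = 9.97e5 N / A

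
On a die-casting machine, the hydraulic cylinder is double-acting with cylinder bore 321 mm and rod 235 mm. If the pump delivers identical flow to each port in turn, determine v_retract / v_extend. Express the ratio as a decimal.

v_ret/v_ext ≈ 2.15

Cap-side area A_cap = π/4 × (321 mm)² = 80930 mm^2
Rod-side annular area A_ann = π/4 × (321² − 235²) = 37550 mm^2
For equal Q, v ∝ 1/A, so v_ret/v_ext = A_cap/A_ann.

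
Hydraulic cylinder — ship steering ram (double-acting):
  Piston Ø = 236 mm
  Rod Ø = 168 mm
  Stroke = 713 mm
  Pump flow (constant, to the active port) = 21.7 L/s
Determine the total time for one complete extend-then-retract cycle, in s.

Cap-side area A_cap = π/4 × (236 mm)² = 43740 mm^2
Rod-side annular area A_ann = π/4 × (236² − 168²) = 21580 mm^2
t_ext = A_cap·L/Q = 1.437 s
t_ret = A_ann·L/Q = 0.7089 s
t_cycle = t_ext + t_ret

t ≈ 2.15 s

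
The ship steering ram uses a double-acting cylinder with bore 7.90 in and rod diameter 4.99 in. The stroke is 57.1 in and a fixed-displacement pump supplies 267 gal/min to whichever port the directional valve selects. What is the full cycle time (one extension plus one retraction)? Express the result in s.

t ≈ 4.36 s

Cap-side area A_cap = π/4 × (7.90 in)² = 49.02 in^2
Rod-side annular area A_ann = π/4 × (7.90² − 4.99²) = 29.46 in^2
t_ext = A_cap·L/Q = 2.723 s
t_ret = A_ann·L/Q = 1.636 s
t_cycle = t_ext + t_ret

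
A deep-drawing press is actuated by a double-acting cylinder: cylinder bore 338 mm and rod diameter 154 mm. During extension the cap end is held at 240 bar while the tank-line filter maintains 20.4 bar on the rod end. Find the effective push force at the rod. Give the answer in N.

F ≈ 2.01e6 N

Cap-side area A_cap = π/4 × (338 mm)² = 89730 mm^2
Rod-side annular area A_ann = π/4 × (338² − 154²) = 71100 mm^2
Net thrust = P_cap·A_cap − P_rod·A_ann = 2.153e6 N − 1.450e5 N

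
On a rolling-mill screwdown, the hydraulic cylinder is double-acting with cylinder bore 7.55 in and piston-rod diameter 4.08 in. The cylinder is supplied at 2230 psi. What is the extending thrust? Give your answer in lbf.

F ≈ 99800 lbf

Cap-side area A_cap = π/4 × (7.55 in)² = 44.77 in^2
F = P × A_cap = 2230 psi × A_cap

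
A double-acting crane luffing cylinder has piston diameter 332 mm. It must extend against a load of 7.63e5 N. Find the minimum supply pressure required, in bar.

P ≈ 88.1 bar

Cap-side area A_cap = π/4 × (332 mm)² = 86570 mm^2
P = F / A = 7.63e5 N / A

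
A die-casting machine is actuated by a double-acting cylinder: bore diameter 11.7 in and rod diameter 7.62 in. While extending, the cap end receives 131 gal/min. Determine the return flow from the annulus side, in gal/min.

Cap-side area A_cap = π/4 × (11.7 in)² = 107.5 in^2
Rod-side annular area A_ann = π/4 × (11.7² − 7.62²) = 61.91 in^2
Piston speed v = Q_in/A_cap; rod-end outflow Q_out = v × A_ann = Q_in × A_ann/A_cap.

Q_out ≈ 75.4 gal/min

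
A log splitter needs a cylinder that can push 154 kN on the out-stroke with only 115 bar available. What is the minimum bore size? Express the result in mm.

D ≈ 131 mm

Extension force acts on the full piston face: F = P × (π/4)D².
D = √(4F / (πP)) = √(4 × 154 kN / (π × 115 bar))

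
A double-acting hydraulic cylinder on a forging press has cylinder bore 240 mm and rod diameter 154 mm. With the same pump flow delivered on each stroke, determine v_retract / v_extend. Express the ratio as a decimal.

Cap-side area A_cap = π/4 × (240 mm)² = 45240 mm^2
Rod-side annular area A_ann = π/4 × (240² − 154²) = 26610 mm^2
For equal Q, v ∝ 1/A, so v_ret/v_ext = A_cap/A_ann.

v_ret/v_ext ≈ 1.70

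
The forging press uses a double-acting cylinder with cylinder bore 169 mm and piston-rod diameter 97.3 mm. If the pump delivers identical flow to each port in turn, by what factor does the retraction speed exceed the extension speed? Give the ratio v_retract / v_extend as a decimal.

Cap-side area A_cap = π/4 × (169 mm)² = 22430 mm^2
Rod-side annular area A_ann = π/4 × (169² − 97.3²) = 15000 mm^2
For equal Q, v ∝ 1/A, so v_ret/v_ext = A_cap/A_ann.

v_ret/v_ext ≈ 1.50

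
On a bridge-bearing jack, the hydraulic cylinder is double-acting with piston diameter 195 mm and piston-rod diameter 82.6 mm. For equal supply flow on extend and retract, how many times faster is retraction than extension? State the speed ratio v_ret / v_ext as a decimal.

Cap-side area A_cap = π/4 × (195 mm)² = 29860 mm^2
Rod-side annular area A_ann = π/4 × (195² − 82.6²) = 24510 mm^2
For equal Q, v ∝ 1/A, so v_ret/v_ext = A_cap/A_ann.

v_ret/v_ext ≈ 1.22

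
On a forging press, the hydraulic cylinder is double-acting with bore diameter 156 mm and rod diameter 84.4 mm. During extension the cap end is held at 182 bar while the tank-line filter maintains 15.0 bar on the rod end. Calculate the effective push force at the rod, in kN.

F ≈ 328 kN

Cap-side area A_cap = π/4 × (156 mm)² = 19110 mm^2
Rod-side annular area A_ann = π/4 × (156² − 84.4²) = 13520 mm^2
Net thrust = P_cap·A_cap − P_rod·A_ann = 347.9 kN − 20.28 kN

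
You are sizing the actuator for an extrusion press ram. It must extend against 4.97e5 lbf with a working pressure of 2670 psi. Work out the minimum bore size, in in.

Extension force acts on the full piston face: F = P × (π/4)D².
D = √(4F / (πP)) = √(4 × 4.97e5 lbf / (π × 2670 psi))

D ≈ 15.4 in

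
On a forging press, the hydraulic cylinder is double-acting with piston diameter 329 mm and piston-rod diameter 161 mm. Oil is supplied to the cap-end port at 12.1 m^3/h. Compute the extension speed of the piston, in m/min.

Cap-side area A_cap = π/4 × (329 mm)² = 85010 mm^2
v = Q / A

v ≈ 2.37 m/min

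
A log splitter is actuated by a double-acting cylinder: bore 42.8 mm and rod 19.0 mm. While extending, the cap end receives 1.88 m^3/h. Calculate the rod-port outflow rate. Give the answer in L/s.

Q_out ≈ 0.419 L/s

Cap-side area A_cap = π/4 × (42.8 mm)² = 1439 mm^2
Rod-side annular area A_ann = π/4 × (42.8² − 19.0²) = 1155 mm^2
Piston speed v = Q_in/A_cap; rod-end outflow Q_out = v × A_ann = Q_in × A_ann/A_cap.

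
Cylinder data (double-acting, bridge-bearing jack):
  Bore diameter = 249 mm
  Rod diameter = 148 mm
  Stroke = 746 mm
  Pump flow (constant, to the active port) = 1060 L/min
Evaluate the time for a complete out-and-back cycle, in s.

t ≈ 3.39 s

Cap-side area A_cap = π/4 × (249 mm)² = 48700 mm^2
Rod-side annular area A_ann = π/4 × (249² − 148²) = 31490 mm^2
t_ext = A_cap·L/Q = 2.056 s
t_ret = A_ann·L/Q = 1.330 s
t_cycle = t_ext + t_ret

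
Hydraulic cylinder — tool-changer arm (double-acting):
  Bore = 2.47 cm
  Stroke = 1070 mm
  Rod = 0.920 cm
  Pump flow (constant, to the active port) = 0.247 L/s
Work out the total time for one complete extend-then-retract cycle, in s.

Cap-side area A_cap = π/4 × (2.47 cm)² = 4.792 cm^2
Rod-side annular area A_ann = π/4 × (2.47² − 0.920²) = 4.127 cm^2
t_ext = A_cap·L/Q = 2.076 s
t_ret = A_ann·L/Q = 1.788 s
t_cycle = t_ext + t_ret

t ≈ 3.86 s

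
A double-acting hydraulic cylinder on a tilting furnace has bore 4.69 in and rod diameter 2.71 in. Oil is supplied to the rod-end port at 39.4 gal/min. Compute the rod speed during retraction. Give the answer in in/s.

v ≈ 13.2 in/s

Rod-side annular area A_ann = π/4 × (4.69² − 2.71²) = 11.51 in^2
Flow into the rod-end port fills the annular volume.
v = Q / A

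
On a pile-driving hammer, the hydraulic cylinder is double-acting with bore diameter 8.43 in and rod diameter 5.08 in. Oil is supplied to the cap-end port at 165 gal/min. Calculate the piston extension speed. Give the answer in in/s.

Cap-side area A_cap = π/4 × (8.43 in)² = 55.81 in^2
v = Q / A

v ≈ 11.4 in/s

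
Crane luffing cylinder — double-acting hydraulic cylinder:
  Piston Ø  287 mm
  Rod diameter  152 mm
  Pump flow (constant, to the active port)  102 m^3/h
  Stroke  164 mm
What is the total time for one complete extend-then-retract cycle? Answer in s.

Cap-side area A_cap = π/4 × (287 mm)² = 64690 mm^2
Rod-side annular area A_ann = π/4 × (287² − 152²) = 46550 mm^2
t_ext = A_cap·L/Q = 0.3745 s
t_ret = A_ann·L/Q = 0.2694 s
t_cycle = t_ext + t_ret

t ≈ 0.644 s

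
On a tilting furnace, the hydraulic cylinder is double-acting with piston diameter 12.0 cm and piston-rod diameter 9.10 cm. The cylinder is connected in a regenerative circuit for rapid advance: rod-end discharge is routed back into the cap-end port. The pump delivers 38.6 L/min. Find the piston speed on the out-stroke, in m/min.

v ≈ 5.93 m/min

In regeneration the rod-end outflow joins the pump flow into the cap end, so the net volume the pump must supply per unit advance equals the rod cross-section area.
Rod cross-section A_rod = π/4 × (9.10 cm)² = 65.04 cm^2
v = Q_pump / A_rod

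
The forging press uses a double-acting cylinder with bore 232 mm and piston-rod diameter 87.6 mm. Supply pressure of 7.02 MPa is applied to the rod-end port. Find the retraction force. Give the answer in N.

Rod-side annular area A_ann = π/4 × (232² − 87.6²) = 36250 mm^2
On retraction the pressure acts on the annular area (bore minus rod).
F = P × A_ann

F ≈ 2.54e5 N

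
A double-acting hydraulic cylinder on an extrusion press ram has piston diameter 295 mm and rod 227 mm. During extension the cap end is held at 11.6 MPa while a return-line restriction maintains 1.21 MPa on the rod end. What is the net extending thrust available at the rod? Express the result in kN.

F ≈ 759 kN

Cap-side area A_cap = π/4 × (295 mm)² = 68350 mm^2
Rod-side annular area A_ann = π/4 × (295² − 227²) = 27880 mm^2
Net thrust = P_cap·A_cap − P_rod·A_ann = 792.9 kN − 33.73 kN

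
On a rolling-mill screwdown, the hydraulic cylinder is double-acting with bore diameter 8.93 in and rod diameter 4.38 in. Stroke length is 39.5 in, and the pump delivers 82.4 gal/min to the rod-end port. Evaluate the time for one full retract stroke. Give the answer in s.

Rod-side annular area A_ann = π/4 × (8.93² − 4.38²) = 47.56 in^2
Swept volume V = A × L; t = V / Q = A·L / Q

t ≈ 5.92 s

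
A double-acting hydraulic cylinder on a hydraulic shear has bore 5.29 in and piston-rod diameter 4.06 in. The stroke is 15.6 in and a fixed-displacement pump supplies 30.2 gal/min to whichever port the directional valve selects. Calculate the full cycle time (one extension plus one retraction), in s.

Cap-side area A_cap = π/4 × (5.29 in)² = 21.98 in^2
Rod-side annular area A_ann = π/4 × (5.29² − 4.06²) = 9.032 in^2
t_ext = A_cap·L/Q = 2.949 s
t_ret = A_ann·L/Q = 1.212 s
t_cycle = t_ext + t_ret

t ≈ 4.16 s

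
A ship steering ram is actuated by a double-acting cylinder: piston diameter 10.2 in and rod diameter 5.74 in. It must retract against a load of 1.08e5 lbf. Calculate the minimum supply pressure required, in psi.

P ≈ 1930 psi

Rod-side annular area A_ann = π/4 × (10.2² − 5.74²) = 55.84 in^2
Retraction: pressure acts on the annular area.
P = F / A = 1.08e5 lbf / A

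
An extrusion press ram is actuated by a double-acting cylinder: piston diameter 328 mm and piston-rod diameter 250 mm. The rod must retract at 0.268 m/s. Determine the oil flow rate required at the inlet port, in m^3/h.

Rod-side annular area A_ann = π/4 × (328² − 250²) = 35410 mm^2
Q = A × v

Q ≈ 34.2 m^3/h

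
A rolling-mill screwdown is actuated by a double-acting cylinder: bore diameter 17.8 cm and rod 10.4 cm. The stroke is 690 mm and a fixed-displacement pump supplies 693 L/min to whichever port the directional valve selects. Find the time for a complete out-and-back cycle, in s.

Cap-side area A_cap = π/4 × (17.8 cm)² = 248.8 cm^2
Rod-side annular area A_ann = π/4 × (17.8² − 10.4²) = 163.9 cm^2
t_ext = A_cap·L/Q = 1.487 s
t_ret = A_ann·L/Q = 0.9791 s
t_cycle = t_ext + t_ret

t ≈ 2.47 s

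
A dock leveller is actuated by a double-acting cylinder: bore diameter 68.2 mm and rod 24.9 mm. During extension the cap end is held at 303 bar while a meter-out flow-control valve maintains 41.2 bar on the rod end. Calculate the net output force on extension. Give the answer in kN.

F ≈ 97.6 kN

Cap-side area A_cap = π/4 × (68.2 mm)² = 3653 mm^2
Rod-side annular area A_ann = π/4 × (68.2² − 24.9²) = 3166 mm^2
Net thrust = P_cap·A_cap − P_rod·A_ann = 110.7 kN − 13.04 kN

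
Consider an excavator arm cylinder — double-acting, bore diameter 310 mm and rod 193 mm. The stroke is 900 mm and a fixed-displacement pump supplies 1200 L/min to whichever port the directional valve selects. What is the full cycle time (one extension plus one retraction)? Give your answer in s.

Cap-side area A_cap = π/4 × (310 mm)² = 75480 mm^2
Rod-side annular area A_ann = π/4 × (310² − 193²) = 46220 mm^2
t_ext = A_cap·L/Q = 3.396 s
t_ret = A_ann·L/Q = 2.080 s
t_cycle = t_ext + t_ret

t ≈ 5.48 s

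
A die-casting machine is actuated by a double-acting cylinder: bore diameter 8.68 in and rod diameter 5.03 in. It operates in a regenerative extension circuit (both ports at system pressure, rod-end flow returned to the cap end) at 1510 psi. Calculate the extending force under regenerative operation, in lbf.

With equal pressure on both faces, forces on the annular region cancel; the net push is pressure × rod cross-section.
Rod cross-section A_rod = π/4 × (5.03 in)² = 19.87 in^2
F = P × A_rod

F ≈ 30000 lbf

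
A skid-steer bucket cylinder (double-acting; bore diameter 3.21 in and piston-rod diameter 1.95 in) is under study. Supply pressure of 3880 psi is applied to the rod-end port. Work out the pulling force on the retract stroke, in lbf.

F ≈ 19800 lbf

Rod-side annular area A_ann = π/4 × (3.21² − 1.95²) = 5.106 in^2
On retraction the pressure acts on the annular area (bore minus rod).
F = P × A_ann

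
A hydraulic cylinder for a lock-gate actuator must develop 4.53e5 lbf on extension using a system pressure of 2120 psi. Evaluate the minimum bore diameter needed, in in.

Extension force acts on the full piston face: F = P × (π/4)D².
D = √(4F / (πP)) = √(4 × 4.53e5 lbf / (π × 2120 psi))

D ≈ 16.5 in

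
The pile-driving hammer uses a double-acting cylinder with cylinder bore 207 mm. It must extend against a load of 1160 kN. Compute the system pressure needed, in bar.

P ≈ 345 bar

Cap-side area A_cap = π/4 × (207 mm)² = 33650 mm^2
P = F / A = 1160 kN / A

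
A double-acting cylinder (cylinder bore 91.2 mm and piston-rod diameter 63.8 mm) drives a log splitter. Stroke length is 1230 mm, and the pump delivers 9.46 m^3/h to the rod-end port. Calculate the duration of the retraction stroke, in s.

Rod-side annular area A_ann = π/4 × (91.2² − 63.8²) = 3336 mm^2
Swept volume V = A × L; t = V / Q = A·L / Q

t ≈ 1.56 s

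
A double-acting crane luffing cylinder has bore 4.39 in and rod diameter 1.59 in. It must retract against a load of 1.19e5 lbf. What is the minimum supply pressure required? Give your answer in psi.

Rod-side annular area A_ann = π/4 × (4.39² − 1.59²) = 13.15 in^2
Retraction: pressure acts on the annular area.
P = F / A = 1.19e5 lbf / A

P ≈ 9050 psi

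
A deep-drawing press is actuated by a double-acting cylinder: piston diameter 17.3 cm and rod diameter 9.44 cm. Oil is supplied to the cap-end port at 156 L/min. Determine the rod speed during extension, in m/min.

v ≈ 6.64 m/min

Cap-side area A_cap = π/4 × (17.3 cm)² = 235.1 cm^2
v = Q / A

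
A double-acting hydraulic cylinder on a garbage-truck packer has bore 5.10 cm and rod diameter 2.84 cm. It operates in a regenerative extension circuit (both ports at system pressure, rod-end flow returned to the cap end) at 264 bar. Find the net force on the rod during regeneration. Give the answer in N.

F ≈ 16700 N

With equal pressure on both faces, forces on the annular region cancel; the net push is pressure × rod cross-section.
Rod cross-section A_rod = π/4 × (2.84 cm)² = 6.335 cm^2
F = P × A_rod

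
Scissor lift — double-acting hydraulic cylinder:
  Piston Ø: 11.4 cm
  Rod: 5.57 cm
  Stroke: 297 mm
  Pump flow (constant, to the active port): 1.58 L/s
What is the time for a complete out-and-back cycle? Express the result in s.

t ≈ 3.38 s

Cap-side area A_cap = π/4 × (11.4 cm)² = 102.1 cm^2
Rod-side annular area A_ann = π/4 × (11.4² − 5.57²) = 77.70 cm^2
t_ext = A_cap·L/Q = 1.919 s
t_ret = A_ann·L/Q = 1.461 s
t_cycle = t_ext + t_ret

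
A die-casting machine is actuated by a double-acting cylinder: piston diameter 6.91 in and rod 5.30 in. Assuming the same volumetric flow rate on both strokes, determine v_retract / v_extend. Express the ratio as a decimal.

v_ret/v_ext ≈ 2.43

Cap-side area A_cap = π/4 × (6.91 in)² = 37.50 in^2
Rod-side annular area A_ann = π/4 × (6.91² − 5.30²) = 15.44 in^2
For equal Q, v ∝ 1/A, so v_ret/v_ext = A_cap/A_ann.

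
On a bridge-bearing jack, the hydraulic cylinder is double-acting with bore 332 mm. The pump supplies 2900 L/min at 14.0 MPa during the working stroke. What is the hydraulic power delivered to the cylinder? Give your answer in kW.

Hydraulic power = P × Q

W ≈ 677 kW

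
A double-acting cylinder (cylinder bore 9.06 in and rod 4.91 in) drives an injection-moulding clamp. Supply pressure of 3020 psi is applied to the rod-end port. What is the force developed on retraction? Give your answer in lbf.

F ≈ 1.38e5 lbf

Rod-side annular area A_ann = π/4 × (9.06² − 4.91²) = 45.53 in^2
On retraction the pressure acts on the annular area (bore minus rod).
F = P × A_ann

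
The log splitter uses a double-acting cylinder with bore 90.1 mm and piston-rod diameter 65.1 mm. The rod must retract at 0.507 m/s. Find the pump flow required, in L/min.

Q ≈ 92.7 L/min

Rod-side annular area A_ann = π/4 × (90.1² − 65.1²) = 3047 mm^2
Q = A × v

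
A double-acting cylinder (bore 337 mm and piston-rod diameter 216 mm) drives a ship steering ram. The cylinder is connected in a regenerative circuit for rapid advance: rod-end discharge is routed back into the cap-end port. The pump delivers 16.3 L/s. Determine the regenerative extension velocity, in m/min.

v ≈ 26.7 m/min

In regeneration the rod-end outflow joins the pump flow into the cap end, so the net volume the pump must supply per unit advance equals the rod cross-section area.
Rod cross-section A_rod = π/4 × (216 mm)² = 36640 mm^2
v = Q_pump / A_rod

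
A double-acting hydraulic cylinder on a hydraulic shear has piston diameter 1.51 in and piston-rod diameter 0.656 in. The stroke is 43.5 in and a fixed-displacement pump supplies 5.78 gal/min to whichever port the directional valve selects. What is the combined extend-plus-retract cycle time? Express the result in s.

Cap-side area A_cap = π/4 × (1.51 in)² = 1.791 in^2
Rod-side annular area A_ann = π/4 × (1.51² − 0.656²) = 1.453 in^2
t_ext = A_cap·L/Q = 3.501 s
t_ret = A_ann·L/Q = 2.840 s
t_cycle = t_ext + t_ret

t ≈ 6.34 s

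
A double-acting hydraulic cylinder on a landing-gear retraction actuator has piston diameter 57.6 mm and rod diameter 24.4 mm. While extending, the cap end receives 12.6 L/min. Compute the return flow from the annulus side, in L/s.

Cap-side area A_cap = π/4 × (57.6 mm)² = 2606 mm^2
Rod-side annular area A_ann = π/4 × (57.6² − 24.4²) = 2138 mm^2
Piston speed v = Q_in/A_cap; rod-end outflow Q_out = v × A_ann = Q_in × A_ann/A_cap.

Q_out ≈ 0.172 L/s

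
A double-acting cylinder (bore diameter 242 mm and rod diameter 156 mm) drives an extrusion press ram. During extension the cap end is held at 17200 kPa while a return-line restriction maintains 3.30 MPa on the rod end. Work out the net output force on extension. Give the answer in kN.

F ≈ 702 kN

Cap-side area A_cap = π/4 × (242 mm)² = 46000 mm^2
Rod-side annular area A_ann = π/4 × (242² − 156²) = 26880 mm^2
Net thrust = P_cap·A_cap − P_rod·A_ann = 791.1 kN − 88.71 kN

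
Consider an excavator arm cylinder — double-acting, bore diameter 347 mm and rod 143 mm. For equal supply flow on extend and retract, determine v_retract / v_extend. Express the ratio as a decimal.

v_ret/v_ext ≈ 1.20

Cap-side area A_cap = π/4 × (347 mm)² = 94570 mm^2
Rod-side annular area A_ann = π/4 × (347² − 143²) = 78510 mm^2
For equal Q, v ∝ 1/A, so v_ret/v_ext = A_cap/A_ann.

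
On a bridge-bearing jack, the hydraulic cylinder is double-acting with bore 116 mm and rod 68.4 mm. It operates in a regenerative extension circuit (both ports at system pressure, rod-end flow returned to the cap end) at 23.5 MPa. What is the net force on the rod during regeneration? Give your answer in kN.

F ≈ 86.4 kN

With equal pressure on both faces, forces on the annular region cancel; the net push is pressure × rod cross-section.
Rod cross-section A_rod = π/4 × (68.4 mm)² = 3675 mm^2
F = P × A_rod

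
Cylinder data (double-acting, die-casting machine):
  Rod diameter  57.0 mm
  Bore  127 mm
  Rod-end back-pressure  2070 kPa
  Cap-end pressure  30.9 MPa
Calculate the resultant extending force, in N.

Cap-side area A_cap = π/4 × (127 mm)² = 12670 mm^2
Rod-side annular area A_ann = π/4 × (127² − 57.0²) = 10120 mm^2
Net thrust = P_cap·A_cap − P_rod·A_ann = 3.914e5 N − 20940 N

F ≈ 3.70e5 N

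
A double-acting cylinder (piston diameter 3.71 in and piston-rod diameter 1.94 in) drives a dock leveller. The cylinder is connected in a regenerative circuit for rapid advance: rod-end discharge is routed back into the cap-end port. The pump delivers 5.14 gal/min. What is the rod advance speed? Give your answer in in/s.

In regeneration the rod-end outflow joins the pump flow into the cap end, so the net volume the pump must supply per unit advance equals the rod cross-section area.
Rod cross-section A_rod = π/4 × (1.94 in)² = 2.956 in^2
v = Q_pump / A_rod

v ≈ 6.69 in/s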